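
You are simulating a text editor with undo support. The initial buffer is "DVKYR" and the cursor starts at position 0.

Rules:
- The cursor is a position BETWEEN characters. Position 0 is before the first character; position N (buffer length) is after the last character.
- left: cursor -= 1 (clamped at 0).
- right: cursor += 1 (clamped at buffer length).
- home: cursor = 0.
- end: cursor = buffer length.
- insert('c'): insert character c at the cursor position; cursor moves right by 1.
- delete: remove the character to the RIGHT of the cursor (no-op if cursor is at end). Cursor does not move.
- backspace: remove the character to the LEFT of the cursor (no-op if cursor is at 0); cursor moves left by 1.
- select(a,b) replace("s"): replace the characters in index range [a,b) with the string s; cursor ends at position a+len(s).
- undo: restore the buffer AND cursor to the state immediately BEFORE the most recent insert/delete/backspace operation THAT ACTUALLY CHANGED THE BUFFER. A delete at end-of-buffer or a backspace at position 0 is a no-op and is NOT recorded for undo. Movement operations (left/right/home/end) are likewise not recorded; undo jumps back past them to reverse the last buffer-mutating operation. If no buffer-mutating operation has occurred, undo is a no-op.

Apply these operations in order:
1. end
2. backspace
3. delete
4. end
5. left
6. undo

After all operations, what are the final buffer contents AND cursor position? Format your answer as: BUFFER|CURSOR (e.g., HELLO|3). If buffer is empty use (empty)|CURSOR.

After op 1 (end): buf='DVKYR' cursor=5
After op 2 (backspace): buf='DVKY' cursor=4
After op 3 (delete): buf='DVKY' cursor=4
After op 4 (end): buf='DVKY' cursor=4
After op 5 (left): buf='DVKY' cursor=3
After op 6 (undo): buf='DVKYR' cursor=5

Answer: DVKYR|5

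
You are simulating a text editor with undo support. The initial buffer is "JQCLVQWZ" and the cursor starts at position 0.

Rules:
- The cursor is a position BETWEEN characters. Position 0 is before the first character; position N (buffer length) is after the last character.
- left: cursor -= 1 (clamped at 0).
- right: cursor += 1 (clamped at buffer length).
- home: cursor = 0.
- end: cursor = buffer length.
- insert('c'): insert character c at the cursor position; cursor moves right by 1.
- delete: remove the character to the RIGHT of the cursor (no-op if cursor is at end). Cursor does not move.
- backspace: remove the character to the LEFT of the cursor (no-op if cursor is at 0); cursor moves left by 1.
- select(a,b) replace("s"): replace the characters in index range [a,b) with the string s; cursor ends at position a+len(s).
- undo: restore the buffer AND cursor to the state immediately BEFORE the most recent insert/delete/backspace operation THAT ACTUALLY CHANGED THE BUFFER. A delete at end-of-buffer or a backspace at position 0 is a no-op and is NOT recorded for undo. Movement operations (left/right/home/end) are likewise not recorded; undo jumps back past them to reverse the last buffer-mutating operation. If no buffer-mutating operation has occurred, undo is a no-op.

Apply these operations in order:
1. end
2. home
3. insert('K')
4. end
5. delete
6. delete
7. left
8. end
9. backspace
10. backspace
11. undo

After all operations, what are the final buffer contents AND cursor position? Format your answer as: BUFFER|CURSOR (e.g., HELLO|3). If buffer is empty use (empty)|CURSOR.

Answer: KJQCLVQW|8

Derivation:
After op 1 (end): buf='JQCLVQWZ' cursor=8
After op 2 (home): buf='JQCLVQWZ' cursor=0
After op 3 (insert('K')): buf='KJQCLVQWZ' cursor=1
After op 4 (end): buf='KJQCLVQWZ' cursor=9
After op 5 (delete): buf='KJQCLVQWZ' cursor=9
After op 6 (delete): buf='KJQCLVQWZ' cursor=9
After op 7 (left): buf='KJQCLVQWZ' cursor=8
After op 8 (end): buf='KJQCLVQWZ' cursor=9
After op 9 (backspace): buf='KJQCLVQW' cursor=8
After op 10 (backspace): buf='KJQCLVQ' cursor=7
After op 11 (undo): buf='KJQCLVQW' cursor=8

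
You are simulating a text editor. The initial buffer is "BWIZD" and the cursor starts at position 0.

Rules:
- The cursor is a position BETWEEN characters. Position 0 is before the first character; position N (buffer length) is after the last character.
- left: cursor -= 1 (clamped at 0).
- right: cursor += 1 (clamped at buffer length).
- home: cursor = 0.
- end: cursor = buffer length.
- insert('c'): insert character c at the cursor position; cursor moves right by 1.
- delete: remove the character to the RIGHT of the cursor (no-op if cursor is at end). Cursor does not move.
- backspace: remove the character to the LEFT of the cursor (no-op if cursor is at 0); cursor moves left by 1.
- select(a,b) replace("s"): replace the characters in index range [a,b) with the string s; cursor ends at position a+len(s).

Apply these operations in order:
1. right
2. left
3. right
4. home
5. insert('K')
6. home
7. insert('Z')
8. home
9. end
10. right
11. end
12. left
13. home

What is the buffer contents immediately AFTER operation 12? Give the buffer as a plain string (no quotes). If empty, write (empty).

Answer: ZKBWIZD

Derivation:
After op 1 (right): buf='BWIZD' cursor=1
After op 2 (left): buf='BWIZD' cursor=0
After op 3 (right): buf='BWIZD' cursor=1
After op 4 (home): buf='BWIZD' cursor=0
After op 5 (insert('K')): buf='KBWIZD' cursor=1
After op 6 (home): buf='KBWIZD' cursor=0
After op 7 (insert('Z')): buf='ZKBWIZD' cursor=1
After op 8 (home): buf='ZKBWIZD' cursor=0
After op 9 (end): buf='ZKBWIZD' cursor=7
After op 10 (right): buf='ZKBWIZD' cursor=7
After op 11 (end): buf='ZKBWIZD' cursor=7
After op 12 (left): buf='ZKBWIZD' cursor=6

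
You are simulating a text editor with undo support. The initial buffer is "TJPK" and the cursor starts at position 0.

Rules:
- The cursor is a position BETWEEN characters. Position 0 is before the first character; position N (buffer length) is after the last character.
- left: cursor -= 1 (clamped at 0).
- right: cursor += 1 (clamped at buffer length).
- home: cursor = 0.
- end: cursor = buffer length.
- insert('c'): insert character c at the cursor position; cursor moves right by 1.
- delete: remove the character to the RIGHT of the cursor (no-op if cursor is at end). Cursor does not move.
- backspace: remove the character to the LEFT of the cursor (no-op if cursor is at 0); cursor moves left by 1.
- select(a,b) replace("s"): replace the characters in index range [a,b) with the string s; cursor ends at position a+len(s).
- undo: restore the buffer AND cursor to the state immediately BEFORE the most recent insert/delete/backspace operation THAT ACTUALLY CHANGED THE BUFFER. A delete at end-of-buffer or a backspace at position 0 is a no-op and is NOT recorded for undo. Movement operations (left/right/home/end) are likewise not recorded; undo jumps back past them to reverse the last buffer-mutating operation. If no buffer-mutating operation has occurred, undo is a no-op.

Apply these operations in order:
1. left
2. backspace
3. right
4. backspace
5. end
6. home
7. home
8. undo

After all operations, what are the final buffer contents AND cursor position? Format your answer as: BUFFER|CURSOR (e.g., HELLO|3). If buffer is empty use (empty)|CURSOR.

Answer: TJPK|1

Derivation:
After op 1 (left): buf='TJPK' cursor=0
After op 2 (backspace): buf='TJPK' cursor=0
After op 3 (right): buf='TJPK' cursor=1
After op 4 (backspace): buf='JPK' cursor=0
After op 5 (end): buf='JPK' cursor=3
After op 6 (home): buf='JPK' cursor=0
After op 7 (home): buf='JPK' cursor=0
After op 8 (undo): buf='TJPK' cursor=1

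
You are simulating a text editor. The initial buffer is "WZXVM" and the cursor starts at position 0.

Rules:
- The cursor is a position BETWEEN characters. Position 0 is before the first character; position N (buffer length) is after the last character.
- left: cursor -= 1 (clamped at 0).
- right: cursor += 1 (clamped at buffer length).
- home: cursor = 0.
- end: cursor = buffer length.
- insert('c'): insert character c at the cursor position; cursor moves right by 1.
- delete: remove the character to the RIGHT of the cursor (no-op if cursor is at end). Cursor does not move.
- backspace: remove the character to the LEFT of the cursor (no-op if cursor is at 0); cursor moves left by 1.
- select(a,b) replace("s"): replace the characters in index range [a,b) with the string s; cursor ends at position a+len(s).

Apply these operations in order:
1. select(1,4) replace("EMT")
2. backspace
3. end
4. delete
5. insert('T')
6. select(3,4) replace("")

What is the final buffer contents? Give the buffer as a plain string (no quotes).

Answer: WEMT

Derivation:
After op 1 (select(1,4) replace("EMT")): buf='WEMTM' cursor=4
After op 2 (backspace): buf='WEMM' cursor=3
After op 3 (end): buf='WEMM' cursor=4
After op 4 (delete): buf='WEMM' cursor=4
After op 5 (insert('T')): buf='WEMMT' cursor=5
After op 6 (select(3,4) replace("")): buf='WEMT' cursor=3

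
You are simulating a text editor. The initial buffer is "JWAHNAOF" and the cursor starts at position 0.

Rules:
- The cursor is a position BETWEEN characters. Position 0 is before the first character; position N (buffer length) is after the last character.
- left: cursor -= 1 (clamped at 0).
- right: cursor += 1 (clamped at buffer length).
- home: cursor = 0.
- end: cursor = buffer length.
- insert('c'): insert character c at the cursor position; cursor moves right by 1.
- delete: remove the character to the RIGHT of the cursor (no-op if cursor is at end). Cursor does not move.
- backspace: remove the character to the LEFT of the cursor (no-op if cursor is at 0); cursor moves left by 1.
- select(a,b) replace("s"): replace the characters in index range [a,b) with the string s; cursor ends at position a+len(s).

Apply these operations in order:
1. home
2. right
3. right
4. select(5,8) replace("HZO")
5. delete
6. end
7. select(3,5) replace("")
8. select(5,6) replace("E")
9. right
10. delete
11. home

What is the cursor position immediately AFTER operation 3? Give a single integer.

Answer: 2

Derivation:
After op 1 (home): buf='JWAHNAOF' cursor=0
After op 2 (right): buf='JWAHNAOF' cursor=1
After op 3 (right): buf='JWAHNAOF' cursor=2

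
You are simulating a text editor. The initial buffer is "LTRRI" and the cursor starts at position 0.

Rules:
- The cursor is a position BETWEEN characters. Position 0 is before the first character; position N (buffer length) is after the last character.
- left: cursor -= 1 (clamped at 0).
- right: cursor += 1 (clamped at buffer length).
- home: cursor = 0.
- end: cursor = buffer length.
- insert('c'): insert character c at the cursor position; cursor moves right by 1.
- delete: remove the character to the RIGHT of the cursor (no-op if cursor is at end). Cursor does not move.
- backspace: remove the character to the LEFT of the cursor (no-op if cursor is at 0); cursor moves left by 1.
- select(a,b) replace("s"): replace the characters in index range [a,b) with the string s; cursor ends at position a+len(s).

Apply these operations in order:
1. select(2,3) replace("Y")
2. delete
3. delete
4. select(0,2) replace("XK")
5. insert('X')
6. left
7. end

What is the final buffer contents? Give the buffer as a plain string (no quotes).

After op 1 (select(2,3) replace("Y")): buf='LTYRI' cursor=3
After op 2 (delete): buf='LTYI' cursor=3
After op 3 (delete): buf='LTY' cursor=3
After op 4 (select(0,2) replace("XK")): buf='XKY' cursor=2
After op 5 (insert('X')): buf='XKXY' cursor=3
After op 6 (left): buf='XKXY' cursor=2
After op 7 (end): buf='XKXY' cursor=4

Answer: XKXY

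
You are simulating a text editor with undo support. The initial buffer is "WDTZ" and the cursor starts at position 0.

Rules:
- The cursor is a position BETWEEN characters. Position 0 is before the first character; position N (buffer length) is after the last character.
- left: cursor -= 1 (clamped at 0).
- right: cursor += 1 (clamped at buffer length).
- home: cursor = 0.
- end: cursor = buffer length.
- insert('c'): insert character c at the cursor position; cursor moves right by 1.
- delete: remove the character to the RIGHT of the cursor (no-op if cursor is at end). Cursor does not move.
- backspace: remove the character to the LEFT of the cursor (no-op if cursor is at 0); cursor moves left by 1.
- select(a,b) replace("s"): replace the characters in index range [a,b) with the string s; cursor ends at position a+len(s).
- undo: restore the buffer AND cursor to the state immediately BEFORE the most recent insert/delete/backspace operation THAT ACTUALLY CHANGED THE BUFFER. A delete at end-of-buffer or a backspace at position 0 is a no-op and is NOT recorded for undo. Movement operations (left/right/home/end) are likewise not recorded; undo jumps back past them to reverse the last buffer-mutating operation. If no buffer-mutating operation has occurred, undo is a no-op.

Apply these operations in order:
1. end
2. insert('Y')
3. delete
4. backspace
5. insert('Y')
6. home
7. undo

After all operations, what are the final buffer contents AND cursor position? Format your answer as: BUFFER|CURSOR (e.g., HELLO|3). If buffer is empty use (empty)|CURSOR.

Answer: WDTZ|4

Derivation:
After op 1 (end): buf='WDTZ' cursor=4
After op 2 (insert('Y')): buf='WDTZY' cursor=5
After op 3 (delete): buf='WDTZY' cursor=5
After op 4 (backspace): buf='WDTZ' cursor=4
After op 5 (insert('Y')): buf='WDTZY' cursor=5
After op 6 (home): buf='WDTZY' cursor=0
After op 7 (undo): buf='WDTZ' cursor=4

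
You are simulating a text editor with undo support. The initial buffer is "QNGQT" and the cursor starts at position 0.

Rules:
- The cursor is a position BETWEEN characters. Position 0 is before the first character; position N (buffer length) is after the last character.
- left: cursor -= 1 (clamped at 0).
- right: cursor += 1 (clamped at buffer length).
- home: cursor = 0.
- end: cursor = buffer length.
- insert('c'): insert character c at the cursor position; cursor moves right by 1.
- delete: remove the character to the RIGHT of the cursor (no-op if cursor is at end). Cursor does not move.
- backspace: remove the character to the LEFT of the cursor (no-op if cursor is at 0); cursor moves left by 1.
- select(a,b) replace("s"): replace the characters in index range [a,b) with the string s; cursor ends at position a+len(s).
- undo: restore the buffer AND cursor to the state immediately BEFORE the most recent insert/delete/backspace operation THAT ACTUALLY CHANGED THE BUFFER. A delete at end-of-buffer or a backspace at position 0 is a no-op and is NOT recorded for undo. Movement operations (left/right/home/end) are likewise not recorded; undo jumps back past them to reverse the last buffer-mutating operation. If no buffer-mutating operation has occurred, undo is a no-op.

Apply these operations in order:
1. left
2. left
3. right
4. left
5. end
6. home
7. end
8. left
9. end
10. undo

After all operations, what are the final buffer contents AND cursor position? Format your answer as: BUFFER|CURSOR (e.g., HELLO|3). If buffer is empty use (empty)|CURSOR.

Answer: QNGQT|5

Derivation:
After op 1 (left): buf='QNGQT' cursor=0
After op 2 (left): buf='QNGQT' cursor=0
After op 3 (right): buf='QNGQT' cursor=1
After op 4 (left): buf='QNGQT' cursor=0
After op 5 (end): buf='QNGQT' cursor=5
After op 6 (home): buf='QNGQT' cursor=0
After op 7 (end): buf='QNGQT' cursor=5
After op 8 (left): buf='QNGQT' cursor=4
After op 9 (end): buf='QNGQT' cursor=5
After op 10 (undo): buf='QNGQT' cursor=5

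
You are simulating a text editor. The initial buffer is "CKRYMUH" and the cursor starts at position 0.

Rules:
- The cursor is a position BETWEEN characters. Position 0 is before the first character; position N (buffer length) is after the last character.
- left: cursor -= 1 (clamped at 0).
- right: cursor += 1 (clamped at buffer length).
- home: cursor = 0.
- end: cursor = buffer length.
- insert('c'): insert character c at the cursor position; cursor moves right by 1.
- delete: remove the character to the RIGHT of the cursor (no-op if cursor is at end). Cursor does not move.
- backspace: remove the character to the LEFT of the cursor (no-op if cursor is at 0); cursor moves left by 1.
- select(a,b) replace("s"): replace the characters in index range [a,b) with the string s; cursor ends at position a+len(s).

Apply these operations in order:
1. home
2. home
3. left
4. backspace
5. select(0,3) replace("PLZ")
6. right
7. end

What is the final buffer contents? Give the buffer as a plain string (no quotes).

After op 1 (home): buf='CKRYMUH' cursor=0
After op 2 (home): buf='CKRYMUH' cursor=0
After op 3 (left): buf='CKRYMUH' cursor=0
After op 4 (backspace): buf='CKRYMUH' cursor=0
After op 5 (select(0,3) replace("PLZ")): buf='PLZYMUH' cursor=3
After op 6 (right): buf='PLZYMUH' cursor=4
After op 7 (end): buf='PLZYMUH' cursor=7

Answer: PLZYMUH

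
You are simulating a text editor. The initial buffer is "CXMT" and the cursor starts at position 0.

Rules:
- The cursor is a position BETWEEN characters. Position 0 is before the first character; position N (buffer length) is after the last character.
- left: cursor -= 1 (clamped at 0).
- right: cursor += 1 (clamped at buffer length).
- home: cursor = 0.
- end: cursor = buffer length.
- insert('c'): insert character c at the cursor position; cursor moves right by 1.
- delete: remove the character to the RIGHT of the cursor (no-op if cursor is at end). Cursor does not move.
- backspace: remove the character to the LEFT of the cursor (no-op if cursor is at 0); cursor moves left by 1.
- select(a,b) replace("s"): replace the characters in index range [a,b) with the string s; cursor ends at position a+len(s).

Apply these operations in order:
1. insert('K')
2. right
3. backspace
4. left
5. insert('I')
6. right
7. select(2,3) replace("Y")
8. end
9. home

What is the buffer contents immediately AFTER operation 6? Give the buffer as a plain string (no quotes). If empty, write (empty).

After op 1 (insert('K')): buf='KCXMT' cursor=1
After op 2 (right): buf='KCXMT' cursor=2
After op 3 (backspace): buf='KXMT' cursor=1
After op 4 (left): buf='KXMT' cursor=0
After op 5 (insert('I')): buf='IKXMT' cursor=1
After op 6 (right): buf='IKXMT' cursor=2

Answer: IKXMT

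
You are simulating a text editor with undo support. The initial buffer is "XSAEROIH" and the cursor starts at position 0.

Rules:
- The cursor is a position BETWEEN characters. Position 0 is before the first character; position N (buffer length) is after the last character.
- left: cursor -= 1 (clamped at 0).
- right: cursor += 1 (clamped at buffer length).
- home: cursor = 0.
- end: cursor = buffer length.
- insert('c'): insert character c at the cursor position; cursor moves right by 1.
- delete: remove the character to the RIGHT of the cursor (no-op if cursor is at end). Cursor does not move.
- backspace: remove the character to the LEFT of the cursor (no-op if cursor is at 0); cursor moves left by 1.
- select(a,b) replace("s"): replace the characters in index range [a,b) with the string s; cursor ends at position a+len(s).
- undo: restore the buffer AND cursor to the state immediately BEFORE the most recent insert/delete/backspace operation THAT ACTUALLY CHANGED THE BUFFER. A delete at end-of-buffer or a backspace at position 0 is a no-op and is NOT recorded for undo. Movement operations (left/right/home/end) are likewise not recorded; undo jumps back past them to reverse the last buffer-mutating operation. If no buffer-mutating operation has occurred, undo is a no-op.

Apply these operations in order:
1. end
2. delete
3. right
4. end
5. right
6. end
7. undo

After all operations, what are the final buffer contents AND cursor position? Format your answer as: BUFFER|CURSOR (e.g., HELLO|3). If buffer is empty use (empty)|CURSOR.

After op 1 (end): buf='XSAEROIH' cursor=8
After op 2 (delete): buf='XSAEROIH' cursor=8
After op 3 (right): buf='XSAEROIH' cursor=8
After op 4 (end): buf='XSAEROIH' cursor=8
After op 5 (right): buf='XSAEROIH' cursor=8
After op 6 (end): buf='XSAEROIH' cursor=8
After op 7 (undo): buf='XSAEROIH' cursor=8

Answer: XSAEROIH|8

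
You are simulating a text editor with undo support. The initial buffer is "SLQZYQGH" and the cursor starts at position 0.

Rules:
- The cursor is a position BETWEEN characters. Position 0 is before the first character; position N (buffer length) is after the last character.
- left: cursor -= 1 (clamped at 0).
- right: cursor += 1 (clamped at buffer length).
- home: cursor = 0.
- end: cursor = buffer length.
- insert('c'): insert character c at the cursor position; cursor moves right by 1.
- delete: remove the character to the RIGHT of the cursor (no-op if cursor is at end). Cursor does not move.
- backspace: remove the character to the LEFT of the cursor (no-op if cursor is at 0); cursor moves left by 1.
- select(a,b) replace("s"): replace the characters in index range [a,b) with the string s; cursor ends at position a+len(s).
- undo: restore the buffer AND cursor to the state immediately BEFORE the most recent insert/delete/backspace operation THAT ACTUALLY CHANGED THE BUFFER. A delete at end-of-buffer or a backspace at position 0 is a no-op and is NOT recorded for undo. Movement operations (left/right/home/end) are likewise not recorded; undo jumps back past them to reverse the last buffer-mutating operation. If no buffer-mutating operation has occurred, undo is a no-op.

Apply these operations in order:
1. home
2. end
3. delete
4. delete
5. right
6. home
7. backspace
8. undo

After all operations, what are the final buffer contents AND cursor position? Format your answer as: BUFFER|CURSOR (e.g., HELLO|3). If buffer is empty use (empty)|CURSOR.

Answer: SLQZYQGH|0

Derivation:
After op 1 (home): buf='SLQZYQGH' cursor=0
After op 2 (end): buf='SLQZYQGH' cursor=8
After op 3 (delete): buf='SLQZYQGH' cursor=8
After op 4 (delete): buf='SLQZYQGH' cursor=8
After op 5 (right): buf='SLQZYQGH' cursor=8
After op 6 (home): buf='SLQZYQGH' cursor=0
After op 7 (backspace): buf='SLQZYQGH' cursor=0
After op 8 (undo): buf='SLQZYQGH' cursor=0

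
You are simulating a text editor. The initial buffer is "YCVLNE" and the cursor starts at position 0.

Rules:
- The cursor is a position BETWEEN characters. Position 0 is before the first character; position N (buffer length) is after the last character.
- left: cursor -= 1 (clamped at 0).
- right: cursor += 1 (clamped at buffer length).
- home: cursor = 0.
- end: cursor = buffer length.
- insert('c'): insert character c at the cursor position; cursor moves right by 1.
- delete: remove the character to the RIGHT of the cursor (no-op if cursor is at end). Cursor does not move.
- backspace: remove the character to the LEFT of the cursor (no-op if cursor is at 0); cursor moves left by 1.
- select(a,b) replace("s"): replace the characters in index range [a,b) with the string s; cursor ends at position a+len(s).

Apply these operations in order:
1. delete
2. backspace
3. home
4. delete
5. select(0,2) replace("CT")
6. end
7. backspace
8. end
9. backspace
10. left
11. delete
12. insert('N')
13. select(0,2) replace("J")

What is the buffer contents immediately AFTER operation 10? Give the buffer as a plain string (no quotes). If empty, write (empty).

After op 1 (delete): buf='CVLNE' cursor=0
After op 2 (backspace): buf='CVLNE' cursor=0
After op 3 (home): buf='CVLNE' cursor=0
After op 4 (delete): buf='VLNE' cursor=0
After op 5 (select(0,2) replace("CT")): buf='CTNE' cursor=2
After op 6 (end): buf='CTNE' cursor=4
After op 7 (backspace): buf='CTN' cursor=3
After op 8 (end): buf='CTN' cursor=3
After op 9 (backspace): buf='CT' cursor=2
After op 10 (left): buf='CT' cursor=1

Answer: CT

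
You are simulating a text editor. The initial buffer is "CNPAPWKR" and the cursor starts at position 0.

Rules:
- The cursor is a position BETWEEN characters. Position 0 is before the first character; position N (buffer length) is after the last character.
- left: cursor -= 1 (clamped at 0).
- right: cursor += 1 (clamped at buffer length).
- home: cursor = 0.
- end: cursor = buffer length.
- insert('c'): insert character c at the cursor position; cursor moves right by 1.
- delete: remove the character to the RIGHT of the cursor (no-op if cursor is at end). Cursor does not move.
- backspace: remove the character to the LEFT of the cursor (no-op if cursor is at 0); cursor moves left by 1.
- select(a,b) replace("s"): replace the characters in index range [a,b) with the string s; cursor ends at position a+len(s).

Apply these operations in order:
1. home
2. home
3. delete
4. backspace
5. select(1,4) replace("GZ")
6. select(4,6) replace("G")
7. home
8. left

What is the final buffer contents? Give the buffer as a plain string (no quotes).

After op 1 (home): buf='CNPAPWKR' cursor=0
After op 2 (home): buf='CNPAPWKR' cursor=0
After op 3 (delete): buf='NPAPWKR' cursor=0
After op 4 (backspace): buf='NPAPWKR' cursor=0
After op 5 (select(1,4) replace("GZ")): buf='NGZWKR' cursor=3
After op 6 (select(4,6) replace("G")): buf='NGZWG' cursor=5
After op 7 (home): buf='NGZWG' cursor=0
After op 8 (left): buf='NGZWG' cursor=0

Answer: NGZWG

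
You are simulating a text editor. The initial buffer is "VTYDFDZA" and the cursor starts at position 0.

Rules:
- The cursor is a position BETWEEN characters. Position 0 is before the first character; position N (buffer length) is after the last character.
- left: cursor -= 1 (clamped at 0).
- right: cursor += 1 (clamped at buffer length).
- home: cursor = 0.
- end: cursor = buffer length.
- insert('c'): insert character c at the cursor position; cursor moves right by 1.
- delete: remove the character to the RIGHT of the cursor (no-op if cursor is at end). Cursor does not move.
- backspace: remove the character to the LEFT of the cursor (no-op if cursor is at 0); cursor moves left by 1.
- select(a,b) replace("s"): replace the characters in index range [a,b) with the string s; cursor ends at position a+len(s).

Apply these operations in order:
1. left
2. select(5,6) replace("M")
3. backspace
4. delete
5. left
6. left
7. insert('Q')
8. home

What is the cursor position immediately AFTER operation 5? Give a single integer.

Answer: 4

Derivation:
After op 1 (left): buf='VTYDFDZA' cursor=0
After op 2 (select(5,6) replace("M")): buf='VTYDFMZA' cursor=6
After op 3 (backspace): buf='VTYDFZA' cursor=5
After op 4 (delete): buf='VTYDFA' cursor=5
After op 5 (left): buf='VTYDFA' cursor=4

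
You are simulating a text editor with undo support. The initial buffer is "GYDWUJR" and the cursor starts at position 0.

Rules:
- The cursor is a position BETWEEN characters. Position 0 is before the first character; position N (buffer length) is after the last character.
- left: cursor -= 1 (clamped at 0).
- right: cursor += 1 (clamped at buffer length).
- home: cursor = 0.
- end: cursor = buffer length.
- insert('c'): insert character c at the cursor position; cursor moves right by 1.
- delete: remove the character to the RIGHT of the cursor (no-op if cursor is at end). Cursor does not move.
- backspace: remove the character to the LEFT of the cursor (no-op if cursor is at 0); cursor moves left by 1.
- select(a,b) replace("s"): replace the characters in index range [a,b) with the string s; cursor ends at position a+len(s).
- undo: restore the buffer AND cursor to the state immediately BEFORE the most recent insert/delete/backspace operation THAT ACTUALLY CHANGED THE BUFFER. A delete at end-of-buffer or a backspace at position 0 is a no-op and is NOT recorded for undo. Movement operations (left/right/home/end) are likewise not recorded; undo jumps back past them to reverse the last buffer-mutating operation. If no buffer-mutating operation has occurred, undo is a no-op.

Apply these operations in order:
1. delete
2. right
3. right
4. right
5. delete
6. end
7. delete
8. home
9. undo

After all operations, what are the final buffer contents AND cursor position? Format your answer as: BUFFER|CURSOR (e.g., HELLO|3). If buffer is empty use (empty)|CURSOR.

After op 1 (delete): buf='YDWUJR' cursor=0
After op 2 (right): buf='YDWUJR' cursor=1
After op 3 (right): buf='YDWUJR' cursor=2
After op 4 (right): buf='YDWUJR' cursor=3
After op 5 (delete): buf='YDWJR' cursor=3
After op 6 (end): buf='YDWJR' cursor=5
After op 7 (delete): buf='YDWJR' cursor=5
After op 8 (home): buf='YDWJR' cursor=0
After op 9 (undo): buf='YDWUJR' cursor=3

Answer: YDWUJR|3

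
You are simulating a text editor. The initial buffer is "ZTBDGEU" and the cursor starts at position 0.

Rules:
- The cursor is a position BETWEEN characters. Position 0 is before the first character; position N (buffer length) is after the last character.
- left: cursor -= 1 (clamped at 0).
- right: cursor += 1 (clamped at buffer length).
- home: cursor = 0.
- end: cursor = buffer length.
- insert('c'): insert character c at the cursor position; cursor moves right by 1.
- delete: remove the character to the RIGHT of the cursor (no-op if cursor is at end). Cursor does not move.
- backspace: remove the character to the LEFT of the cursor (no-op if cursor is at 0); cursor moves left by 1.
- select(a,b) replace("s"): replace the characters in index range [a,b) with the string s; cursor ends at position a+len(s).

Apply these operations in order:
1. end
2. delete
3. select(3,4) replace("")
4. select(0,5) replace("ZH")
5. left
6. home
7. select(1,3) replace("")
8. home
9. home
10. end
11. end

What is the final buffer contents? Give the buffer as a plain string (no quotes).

Answer: Z

Derivation:
After op 1 (end): buf='ZTBDGEU' cursor=7
After op 2 (delete): buf='ZTBDGEU' cursor=7
After op 3 (select(3,4) replace("")): buf='ZTBGEU' cursor=3
After op 4 (select(0,5) replace("ZH")): buf='ZHU' cursor=2
After op 5 (left): buf='ZHU' cursor=1
After op 6 (home): buf='ZHU' cursor=0
After op 7 (select(1,3) replace("")): buf='Z' cursor=1
After op 8 (home): buf='Z' cursor=0
After op 9 (home): buf='Z' cursor=0
After op 10 (end): buf='Z' cursor=1
After op 11 (end): buf='Z' cursor=1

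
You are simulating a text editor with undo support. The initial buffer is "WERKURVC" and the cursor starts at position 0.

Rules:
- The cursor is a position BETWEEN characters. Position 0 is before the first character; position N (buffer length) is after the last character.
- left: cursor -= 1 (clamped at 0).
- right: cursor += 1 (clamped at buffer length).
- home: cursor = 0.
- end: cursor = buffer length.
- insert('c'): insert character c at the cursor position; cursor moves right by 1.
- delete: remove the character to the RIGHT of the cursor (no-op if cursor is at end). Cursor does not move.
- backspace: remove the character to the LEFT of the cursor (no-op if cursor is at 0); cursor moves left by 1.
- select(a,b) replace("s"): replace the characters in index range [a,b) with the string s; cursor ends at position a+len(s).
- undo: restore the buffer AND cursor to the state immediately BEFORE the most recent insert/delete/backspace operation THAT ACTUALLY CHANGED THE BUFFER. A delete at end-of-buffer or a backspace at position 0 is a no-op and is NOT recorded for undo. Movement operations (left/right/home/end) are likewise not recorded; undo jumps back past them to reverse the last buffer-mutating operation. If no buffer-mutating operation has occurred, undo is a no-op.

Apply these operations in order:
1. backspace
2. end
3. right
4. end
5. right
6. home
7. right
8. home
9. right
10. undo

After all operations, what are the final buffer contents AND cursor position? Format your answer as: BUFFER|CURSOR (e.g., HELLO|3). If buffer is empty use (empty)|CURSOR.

Answer: WERKURVC|1

Derivation:
After op 1 (backspace): buf='WERKURVC' cursor=0
After op 2 (end): buf='WERKURVC' cursor=8
After op 3 (right): buf='WERKURVC' cursor=8
After op 4 (end): buf='WERKURVC' cursor=8
After op 5 (right): buf='WERKURVC' cursor=8
After op 6 (home): buf='WERKURVC' cursor=0
After op 7 (right): buf='WERKURVC' cursor=1
After op 8 (home): buf='WERKURVC' cursor=0
After op 9 (right): buf='WERKURVC' cursor=1
After op 10 (undo): buf='WERKURVC' cursor=1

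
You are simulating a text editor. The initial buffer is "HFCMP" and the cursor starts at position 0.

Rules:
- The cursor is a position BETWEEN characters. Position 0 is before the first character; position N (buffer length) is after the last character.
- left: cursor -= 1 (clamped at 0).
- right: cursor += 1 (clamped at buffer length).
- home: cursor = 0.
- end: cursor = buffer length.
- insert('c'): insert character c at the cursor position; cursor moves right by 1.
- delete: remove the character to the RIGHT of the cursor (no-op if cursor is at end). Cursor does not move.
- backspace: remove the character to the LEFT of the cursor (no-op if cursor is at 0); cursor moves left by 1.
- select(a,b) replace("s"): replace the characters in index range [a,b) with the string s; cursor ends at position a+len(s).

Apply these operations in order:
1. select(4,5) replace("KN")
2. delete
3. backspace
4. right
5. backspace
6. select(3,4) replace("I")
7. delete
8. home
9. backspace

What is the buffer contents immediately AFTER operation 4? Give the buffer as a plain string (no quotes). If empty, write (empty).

After op 1 (select(4,5) replace("KN")): buf='HFCMKN' cursor=6
After op 2 (delete): buf='HFCMKN' cursor=6
After op 3 (backspace): buf='HFCMK' cursor=5
After op 4 (right): buf='HFCMK' cursor=5

Answer: HFCMK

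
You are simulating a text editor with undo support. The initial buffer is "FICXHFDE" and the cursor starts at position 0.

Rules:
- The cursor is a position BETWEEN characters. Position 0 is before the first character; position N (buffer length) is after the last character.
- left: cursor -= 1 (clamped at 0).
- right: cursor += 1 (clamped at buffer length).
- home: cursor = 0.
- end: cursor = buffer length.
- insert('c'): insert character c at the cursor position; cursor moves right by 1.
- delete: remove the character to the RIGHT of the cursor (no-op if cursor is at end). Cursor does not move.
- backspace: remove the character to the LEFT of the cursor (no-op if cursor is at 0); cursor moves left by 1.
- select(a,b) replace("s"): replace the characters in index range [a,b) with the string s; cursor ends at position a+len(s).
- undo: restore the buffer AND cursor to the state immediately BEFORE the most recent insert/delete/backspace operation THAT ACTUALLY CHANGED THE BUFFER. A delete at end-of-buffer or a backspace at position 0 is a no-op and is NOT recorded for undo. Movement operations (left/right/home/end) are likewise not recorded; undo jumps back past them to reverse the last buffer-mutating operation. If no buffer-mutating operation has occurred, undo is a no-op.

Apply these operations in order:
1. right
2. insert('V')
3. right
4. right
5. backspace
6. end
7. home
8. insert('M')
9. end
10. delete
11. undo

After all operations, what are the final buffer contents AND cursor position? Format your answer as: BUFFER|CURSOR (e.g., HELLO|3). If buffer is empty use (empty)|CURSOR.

After op 1 (right): buf='FICXHFDE' cursor=1
After op 2 (insert('V')): buf='FVICXHFDE' cursor=2
After op 3 (right): buf='FVICXHFDE' cursor=3
After op 4 (right): buf='FVICXHFDE' cursor=4
After op 5 (backspace): buf='FVIXHFDE' cursor=3
After op 6 (end): buf='FVIXHFDE' cursor=8
After op 7 (home): buf='FVIXHFDE' cursor=0
After op 8 (insert('M')): buf='MFVIXHFDE' cursor=1
After op 9 (end): buf='MFVIXHFDE' cursor=9
After op 10 (delete): buf='MFVIXHFDE' cursor=9
After op 11 (undo): buf='FVIXHFDE' cursor=0

Answer: FVIXHFDE|0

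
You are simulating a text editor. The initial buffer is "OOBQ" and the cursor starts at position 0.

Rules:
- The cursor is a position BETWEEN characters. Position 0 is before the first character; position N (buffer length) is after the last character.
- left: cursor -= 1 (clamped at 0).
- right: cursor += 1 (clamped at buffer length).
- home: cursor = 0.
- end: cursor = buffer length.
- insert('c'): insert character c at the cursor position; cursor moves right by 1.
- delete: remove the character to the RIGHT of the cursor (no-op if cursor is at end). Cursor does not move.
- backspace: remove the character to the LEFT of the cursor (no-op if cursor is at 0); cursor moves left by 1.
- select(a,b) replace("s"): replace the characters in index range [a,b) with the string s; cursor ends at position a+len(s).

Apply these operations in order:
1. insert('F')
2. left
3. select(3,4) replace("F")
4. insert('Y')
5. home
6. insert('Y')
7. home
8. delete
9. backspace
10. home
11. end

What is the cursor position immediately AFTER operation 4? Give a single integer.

After op 1 (insert('F')): buf='FOOBQ' cursor=1
After op 2 (left): buf='FOOBQ' cursor=0
After op 3 (select(3,4) replace("F")): buf='FOOFQ' cursor=4
After op 4 (insert('Y')): buf='FOOFYQ' cursor=5

Answer: 5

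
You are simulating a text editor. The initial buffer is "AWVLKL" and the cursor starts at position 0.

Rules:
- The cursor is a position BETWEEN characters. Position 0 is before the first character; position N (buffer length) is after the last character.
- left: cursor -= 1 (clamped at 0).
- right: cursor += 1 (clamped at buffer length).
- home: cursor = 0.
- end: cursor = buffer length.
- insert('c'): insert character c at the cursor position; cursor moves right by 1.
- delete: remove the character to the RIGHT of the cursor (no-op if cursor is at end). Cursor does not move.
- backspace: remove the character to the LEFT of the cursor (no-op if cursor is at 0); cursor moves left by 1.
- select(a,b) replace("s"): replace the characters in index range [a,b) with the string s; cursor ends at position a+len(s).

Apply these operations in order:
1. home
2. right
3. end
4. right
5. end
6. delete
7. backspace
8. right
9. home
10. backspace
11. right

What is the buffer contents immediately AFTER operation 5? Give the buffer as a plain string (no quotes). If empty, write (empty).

After op 1 (home): buf='AWVLKL' cursor=0
After op 2 (right): buf='AWVLKL' cursor=1
After op 3 (end): buf='AWVLKL' cursor=6
After op 4 (right): buf='AWVLKL' cursor=6
After op 5 (end): buf='AWVLKL' cursor=6

Answer: AWVLKL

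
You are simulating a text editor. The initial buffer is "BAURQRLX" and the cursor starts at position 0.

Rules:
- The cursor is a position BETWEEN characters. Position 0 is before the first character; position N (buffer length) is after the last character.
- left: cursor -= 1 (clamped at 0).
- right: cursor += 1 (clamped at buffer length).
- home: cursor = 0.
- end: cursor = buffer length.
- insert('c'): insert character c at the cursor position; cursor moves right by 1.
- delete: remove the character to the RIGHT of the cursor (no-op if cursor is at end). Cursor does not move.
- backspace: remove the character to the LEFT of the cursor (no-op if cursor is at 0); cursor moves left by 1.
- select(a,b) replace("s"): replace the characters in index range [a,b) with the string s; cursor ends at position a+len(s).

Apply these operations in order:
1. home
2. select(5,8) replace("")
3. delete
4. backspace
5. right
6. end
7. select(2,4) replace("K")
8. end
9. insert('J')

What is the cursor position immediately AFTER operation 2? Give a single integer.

After op 1 (home): buf='BAURQRLX' cursor=0
After op 2 (select(5,8) replace("")): buf='BAURQ' cursor=5

Answer: 5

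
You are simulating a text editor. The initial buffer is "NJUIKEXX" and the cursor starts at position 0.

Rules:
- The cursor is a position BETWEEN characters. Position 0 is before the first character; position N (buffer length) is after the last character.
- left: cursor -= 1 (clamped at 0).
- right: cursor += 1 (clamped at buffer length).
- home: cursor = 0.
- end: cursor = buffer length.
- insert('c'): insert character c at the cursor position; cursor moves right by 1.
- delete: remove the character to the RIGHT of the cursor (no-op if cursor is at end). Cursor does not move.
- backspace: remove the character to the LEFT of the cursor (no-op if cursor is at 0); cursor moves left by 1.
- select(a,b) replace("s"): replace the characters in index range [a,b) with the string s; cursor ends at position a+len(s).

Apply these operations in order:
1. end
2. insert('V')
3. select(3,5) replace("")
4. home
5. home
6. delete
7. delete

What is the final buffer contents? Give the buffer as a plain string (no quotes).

After op 1 (end): buf='NJUIKEXX' cursor=8
After op 2 (insert('V')): buf='NJUIKEXXV' cursor=9
After op 3 (select(3,5) replace("")): buf='NJUEXXV' cursor=3
After op 4 (home): buf='NJUEXXV' cursor=0
After op 5 (home): buf='NJUEXXV' cursor=0
After op 6 (delete): buf='JUEXXV' cursor=0
After op 7 (delete): buf='UEXXV' cursor=0

Answer: UEXXV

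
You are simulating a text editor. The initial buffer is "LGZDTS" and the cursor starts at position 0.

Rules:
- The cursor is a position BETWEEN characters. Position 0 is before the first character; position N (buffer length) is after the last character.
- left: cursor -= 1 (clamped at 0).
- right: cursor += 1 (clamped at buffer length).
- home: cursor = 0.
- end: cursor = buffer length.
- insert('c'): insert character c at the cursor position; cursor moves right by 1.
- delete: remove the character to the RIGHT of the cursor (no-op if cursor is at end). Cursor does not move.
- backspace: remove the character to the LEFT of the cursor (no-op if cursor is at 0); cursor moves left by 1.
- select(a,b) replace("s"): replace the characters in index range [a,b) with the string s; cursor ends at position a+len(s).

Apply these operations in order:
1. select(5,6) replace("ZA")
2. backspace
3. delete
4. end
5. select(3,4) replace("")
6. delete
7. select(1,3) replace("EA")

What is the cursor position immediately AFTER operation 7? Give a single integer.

Answer: 3

Derivation:
After op 1 (select(5,6) replace("ZA")): buf='LGZDTZA' cursor=7
After op 2 (backspace): buf='LGZDTZ' cursor=6
After op 3 (delete): buf='LGZDTZ' cursor=6
After op 4 (end): buf='LGZDTZ' cursor=6
After op 5 (select(3,4) replace("")): buf='LGZTZ' cursor=3
After op 6 (delete): buf='LGZZ' cursor=3
After op 7 (select(1,3) replace("EA")): buf='LEAZ' cursor=3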